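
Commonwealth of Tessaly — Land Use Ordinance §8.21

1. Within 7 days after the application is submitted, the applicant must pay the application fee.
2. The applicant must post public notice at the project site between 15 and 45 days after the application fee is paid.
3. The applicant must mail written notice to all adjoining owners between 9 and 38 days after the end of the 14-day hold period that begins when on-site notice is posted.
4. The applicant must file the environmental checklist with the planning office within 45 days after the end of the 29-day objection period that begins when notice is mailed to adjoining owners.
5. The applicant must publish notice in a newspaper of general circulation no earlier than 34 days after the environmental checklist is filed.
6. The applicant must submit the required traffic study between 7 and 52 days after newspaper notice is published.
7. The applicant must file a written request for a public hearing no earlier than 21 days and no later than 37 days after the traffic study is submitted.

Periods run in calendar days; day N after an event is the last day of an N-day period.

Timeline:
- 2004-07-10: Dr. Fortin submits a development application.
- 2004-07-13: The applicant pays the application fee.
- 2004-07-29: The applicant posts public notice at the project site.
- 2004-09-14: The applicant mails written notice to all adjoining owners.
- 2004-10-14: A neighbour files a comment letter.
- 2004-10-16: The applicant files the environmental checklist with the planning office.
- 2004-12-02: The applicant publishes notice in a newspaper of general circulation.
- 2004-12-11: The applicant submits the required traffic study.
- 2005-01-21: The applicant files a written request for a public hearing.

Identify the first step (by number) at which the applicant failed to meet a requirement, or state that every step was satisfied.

Step 7

Step 1: 7 days after 2004-07-10 (when the application is submitted) is 2004-07-17; 2004-07-13 is within that limit.
Step 2: the window is 15–45 days after 2004-07-13 (when the application fee is paid), so 2004-07-28 through 2004-08-27; done 2004-07-29, which is between those dates.
Step 3: the window is 9–38 days after 2004-08-12 (end of the 14-day hold period, which began when on-site notice is posted on 2004-07-29), so 2004-08-21 through 2004-09-19; done 2004-09-14, which is between those dates.
Step 4: 45 days after 2004-10-13 (end of the 29-day objection period, which began when notice is mailed to adjoining owners on 2004-09-14) is 2004-11-27; done 2004-10-16 — timely.
Step 5: the earliest permitted date is 34 days after 2004-10-16 (when the environmental checklist is filed), i.e. 2004-11-19; done 2004-12-02 — permitted.
Step 6: the window is 7–52 days after 2004-12-02 (when newspaper notice is published), so 2004-12-09 through 2005-01-23; done 2004-12-11 — within the window.
Step 7: the window is 21–37 days after 2004-12-11 (when the traffic study is submitted), so 2005-01-01 through 2005-01-17; done 2005-01-21 — 4 days after the window closed.
That is the first point of non-compliance.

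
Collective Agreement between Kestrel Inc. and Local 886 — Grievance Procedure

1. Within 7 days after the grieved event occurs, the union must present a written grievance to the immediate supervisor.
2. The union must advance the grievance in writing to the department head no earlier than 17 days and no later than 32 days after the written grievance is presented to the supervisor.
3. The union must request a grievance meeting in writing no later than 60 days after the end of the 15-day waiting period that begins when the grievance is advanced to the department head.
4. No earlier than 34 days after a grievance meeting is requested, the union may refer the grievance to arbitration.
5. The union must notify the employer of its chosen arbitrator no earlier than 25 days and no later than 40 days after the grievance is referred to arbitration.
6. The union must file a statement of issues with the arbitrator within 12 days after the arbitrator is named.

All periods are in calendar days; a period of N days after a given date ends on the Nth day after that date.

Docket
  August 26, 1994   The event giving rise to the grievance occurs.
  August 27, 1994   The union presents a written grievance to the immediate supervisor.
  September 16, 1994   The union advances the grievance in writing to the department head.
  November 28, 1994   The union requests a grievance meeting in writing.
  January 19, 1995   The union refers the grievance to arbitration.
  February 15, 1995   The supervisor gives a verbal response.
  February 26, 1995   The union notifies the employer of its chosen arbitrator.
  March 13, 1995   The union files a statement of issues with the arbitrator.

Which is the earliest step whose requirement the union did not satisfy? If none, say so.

Step 1 — counting 7 days from August 26, 1994 (when the grieved event occurs) gives a deadline of September 2, 1994; August 27, 1994 is within that limit.
Step 2 — 17 and 32 days from August 27, 1994 (when the written grievance is presented to the supervisor) are September 13, 1994 and September 28, 1994 respectively; done September 16, 1994, which is between those dates.
Step 3 — counting 60 days from October 1, 1994 (end of the 15-day waiting period, which began when the grievance is advanced to the department head on September 16, 1994) gives a deadline of November 30, 1994; done November 28, 1994 — timely.
Step 4 — must wait 34 days from November 28, 1994 (when a grievance meeting is requested), so not before January 1, 1995; done January 19, 1995, after the minimum wait.
Step 5 — 25 and 40 days from January 19, 1995 (when the grievance is referred to arbitration) are February 13, 1995 and February 28, 1995 respectively; February 26, 1995 falls inside that range.
Step 6 — counting 12 days from February 26, 1995 (when the arbitrator is named) gives a deadline of March 10, 1995; not done until March 13, 1995, 3 days after the deadline.

Step 6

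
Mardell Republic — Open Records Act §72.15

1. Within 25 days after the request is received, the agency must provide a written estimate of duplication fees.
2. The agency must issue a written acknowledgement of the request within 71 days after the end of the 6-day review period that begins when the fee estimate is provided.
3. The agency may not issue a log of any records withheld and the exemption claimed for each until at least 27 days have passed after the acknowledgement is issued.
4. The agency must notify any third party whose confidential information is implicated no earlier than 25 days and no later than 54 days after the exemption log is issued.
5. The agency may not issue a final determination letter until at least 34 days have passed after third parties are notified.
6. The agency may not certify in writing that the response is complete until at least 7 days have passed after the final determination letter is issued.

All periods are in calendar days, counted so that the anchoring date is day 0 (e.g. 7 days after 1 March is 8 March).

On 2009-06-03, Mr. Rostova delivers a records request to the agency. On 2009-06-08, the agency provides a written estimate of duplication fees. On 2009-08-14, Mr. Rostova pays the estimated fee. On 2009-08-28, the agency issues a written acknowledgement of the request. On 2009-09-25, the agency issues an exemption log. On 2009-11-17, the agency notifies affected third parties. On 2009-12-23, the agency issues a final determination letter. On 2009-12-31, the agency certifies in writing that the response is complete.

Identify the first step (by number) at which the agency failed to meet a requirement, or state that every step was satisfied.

Step 2

Step 1 — counting 25 days from 2009-06-03 (when the request is received) gives a deadline of 2009-06-28; done 2009-06-08 — timely.
Step 2 — counting 71 days from 2009-06-14 (end of the 6-day review period, which began when the fee estimate is provided on 2009-06-08) gives a deadline of 2009-08-24; done 2009-08-28 — 4 days late.
The analysis stops there.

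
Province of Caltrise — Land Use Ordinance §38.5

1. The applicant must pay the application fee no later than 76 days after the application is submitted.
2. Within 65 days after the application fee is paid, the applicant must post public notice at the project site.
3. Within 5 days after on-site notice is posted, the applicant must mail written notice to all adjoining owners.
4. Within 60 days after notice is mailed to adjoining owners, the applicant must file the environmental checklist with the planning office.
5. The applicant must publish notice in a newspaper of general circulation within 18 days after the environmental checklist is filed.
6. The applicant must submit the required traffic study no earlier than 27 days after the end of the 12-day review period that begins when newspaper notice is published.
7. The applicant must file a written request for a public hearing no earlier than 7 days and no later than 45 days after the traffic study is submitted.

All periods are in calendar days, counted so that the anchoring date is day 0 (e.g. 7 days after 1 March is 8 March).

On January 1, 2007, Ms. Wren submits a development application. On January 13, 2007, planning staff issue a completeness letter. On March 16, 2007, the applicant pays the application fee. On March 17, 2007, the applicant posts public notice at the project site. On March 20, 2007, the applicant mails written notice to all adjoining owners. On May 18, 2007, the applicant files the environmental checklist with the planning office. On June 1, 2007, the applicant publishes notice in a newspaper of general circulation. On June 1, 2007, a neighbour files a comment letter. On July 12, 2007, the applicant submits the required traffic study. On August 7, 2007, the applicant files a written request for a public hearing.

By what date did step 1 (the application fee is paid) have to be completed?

Step 1 runs from January 1, 2007, when the application is submitted. 76 days after January 1, 2007 is March 18, 2007.

March 18, 2007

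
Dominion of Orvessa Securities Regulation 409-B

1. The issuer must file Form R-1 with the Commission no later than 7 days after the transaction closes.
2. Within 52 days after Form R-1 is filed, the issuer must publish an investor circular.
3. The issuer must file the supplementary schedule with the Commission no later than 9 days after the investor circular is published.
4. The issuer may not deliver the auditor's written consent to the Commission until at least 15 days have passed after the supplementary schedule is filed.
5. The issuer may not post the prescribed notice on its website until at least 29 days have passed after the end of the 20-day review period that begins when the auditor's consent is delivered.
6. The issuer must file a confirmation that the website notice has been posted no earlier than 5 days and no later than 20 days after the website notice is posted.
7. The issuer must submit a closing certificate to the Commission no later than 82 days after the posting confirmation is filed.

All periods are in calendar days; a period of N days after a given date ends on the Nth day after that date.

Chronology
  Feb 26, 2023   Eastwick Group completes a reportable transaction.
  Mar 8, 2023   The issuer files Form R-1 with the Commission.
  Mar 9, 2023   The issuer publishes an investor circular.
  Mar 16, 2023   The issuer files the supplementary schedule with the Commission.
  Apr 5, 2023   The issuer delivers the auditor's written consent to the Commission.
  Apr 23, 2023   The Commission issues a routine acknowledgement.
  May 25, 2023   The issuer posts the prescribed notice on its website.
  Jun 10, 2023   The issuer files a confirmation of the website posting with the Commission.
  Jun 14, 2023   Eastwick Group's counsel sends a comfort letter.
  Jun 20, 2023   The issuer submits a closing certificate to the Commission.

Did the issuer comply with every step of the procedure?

(1) due by Feb 26, 2023 + 7 days = Mar 5, 2023; not done until Mar 8, 2023, 3 days after the deadline.
The analysis stops there.

No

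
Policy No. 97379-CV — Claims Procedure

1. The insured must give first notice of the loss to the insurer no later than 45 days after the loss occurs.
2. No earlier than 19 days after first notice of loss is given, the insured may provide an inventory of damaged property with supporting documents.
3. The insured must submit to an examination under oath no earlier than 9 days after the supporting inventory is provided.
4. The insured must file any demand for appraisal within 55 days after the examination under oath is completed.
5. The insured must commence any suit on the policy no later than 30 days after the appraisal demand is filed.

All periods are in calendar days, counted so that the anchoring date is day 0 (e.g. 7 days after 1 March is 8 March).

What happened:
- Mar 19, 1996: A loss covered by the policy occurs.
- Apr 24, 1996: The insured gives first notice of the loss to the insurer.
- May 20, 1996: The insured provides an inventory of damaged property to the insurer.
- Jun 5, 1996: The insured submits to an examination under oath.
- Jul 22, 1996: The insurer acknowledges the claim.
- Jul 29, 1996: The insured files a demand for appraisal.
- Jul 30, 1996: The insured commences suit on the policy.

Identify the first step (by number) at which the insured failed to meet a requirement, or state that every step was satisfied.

Step 1: 45 days after Mar 19, 1996 (when the loss occurs) is May 3, 1996; Apr 24, 1996 is within that limit.
Step 2: the earliest permitted date is 19 days after Apr 24, 1996 (when first notice of loss is given), i.e. May 13, 1996; May 20, 1996 is on or after that date.
Step 3: the earliest permitted date is 9 days after May 20, 1996 (when the supporting inventory is provided), i.e. May 29, 1996; Jun 5, 1996 is on or after that date.
Step 4: 55 days after Jun 5, 1996 (when the examination under oath is completed) is Jul 30, 1996; done Jul 29, 1996 — timely.
Step 5: 30 days after Jul 29, 1996 (when the appraisal demand is filed) is Aug 28, 1996; completed Jul 30, 1996, before the deadline.

None — every step was satisfied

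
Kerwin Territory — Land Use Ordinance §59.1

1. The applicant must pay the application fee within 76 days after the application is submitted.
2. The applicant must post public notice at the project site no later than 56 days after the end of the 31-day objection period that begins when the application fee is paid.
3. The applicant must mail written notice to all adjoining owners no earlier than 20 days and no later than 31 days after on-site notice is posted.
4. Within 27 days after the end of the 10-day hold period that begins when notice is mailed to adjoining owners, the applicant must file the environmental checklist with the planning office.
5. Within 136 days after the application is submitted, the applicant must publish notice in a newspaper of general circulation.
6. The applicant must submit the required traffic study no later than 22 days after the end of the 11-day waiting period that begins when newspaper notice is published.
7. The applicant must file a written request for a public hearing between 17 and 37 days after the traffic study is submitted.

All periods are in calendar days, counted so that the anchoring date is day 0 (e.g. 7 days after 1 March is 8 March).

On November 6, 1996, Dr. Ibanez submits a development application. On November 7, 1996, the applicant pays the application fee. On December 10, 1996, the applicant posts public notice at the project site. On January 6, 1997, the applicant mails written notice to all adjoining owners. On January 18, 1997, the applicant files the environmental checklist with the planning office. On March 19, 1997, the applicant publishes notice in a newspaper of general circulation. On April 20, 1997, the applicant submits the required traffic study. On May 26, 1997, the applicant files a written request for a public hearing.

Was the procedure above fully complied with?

Yes

Step 1 — counting 76 days from November 6, 1996 (when the application is submitted) gives a deadline of January 21, 1997; November 7, 1996 is within that limit.
Step 2 — counting 56 days from December 8, 1996 (end of the 31-day objection period, which began when the application fee is paid on November 7, 1996) gives a deadline of February 2, 1997; completed December 10, 1996, before the deadline.
Step 3 — 20 and 31 days from December 10, 1996 (when on-site notice is posted) are December 30, 1996 and January 10, 1997 respectively; January 6, 1997 falls inside that range.
Step 4 — counting 27 days from January 16, 1997 (end of the 10-day hold period, which began when notice is mailed to adjoining owners on January 6, 1997) gives a deadline of February 12, 1997; January 18, 1997 is within that limit.
Step 5 — counting 136 days from November 6, 1996 (when the application is submitted) gives a deadline of March 22, 1997; completed March 19, 1997, before the deadline.
Step 6 — counting 22 days from March 30, 1997 (end of the 11-day waiting period, which began when newspaper notice is published on March 19, 1997) gives a deadline of April 21, 1997; April 20, 1997 is within that limit.
Step 7 — 17 and 37 days from April 20, 1997 (when the traffic study is submitted) are May 7, 1997 and May 27, 1997 respectively; done May 26, 1997, which is between those dates.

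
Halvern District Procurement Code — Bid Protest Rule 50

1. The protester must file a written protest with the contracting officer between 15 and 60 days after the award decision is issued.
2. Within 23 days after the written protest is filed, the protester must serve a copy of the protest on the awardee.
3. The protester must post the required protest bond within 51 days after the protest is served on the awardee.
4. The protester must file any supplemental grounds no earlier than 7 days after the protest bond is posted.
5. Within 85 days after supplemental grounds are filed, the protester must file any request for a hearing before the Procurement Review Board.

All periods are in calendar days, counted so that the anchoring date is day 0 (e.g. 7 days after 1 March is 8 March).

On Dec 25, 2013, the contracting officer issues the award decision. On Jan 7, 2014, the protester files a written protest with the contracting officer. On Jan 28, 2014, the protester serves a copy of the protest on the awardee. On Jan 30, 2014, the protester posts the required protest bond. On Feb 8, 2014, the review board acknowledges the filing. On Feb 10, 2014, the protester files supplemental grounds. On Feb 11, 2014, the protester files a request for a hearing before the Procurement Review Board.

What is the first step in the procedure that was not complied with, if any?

Step 1: the window is 15–60 days after Dec 25, 2013 (when the award decision is issued), so Jan 9, 2014 through Feb 23, 2014; Jan 7, 2014 is 2 days too early.

Step 1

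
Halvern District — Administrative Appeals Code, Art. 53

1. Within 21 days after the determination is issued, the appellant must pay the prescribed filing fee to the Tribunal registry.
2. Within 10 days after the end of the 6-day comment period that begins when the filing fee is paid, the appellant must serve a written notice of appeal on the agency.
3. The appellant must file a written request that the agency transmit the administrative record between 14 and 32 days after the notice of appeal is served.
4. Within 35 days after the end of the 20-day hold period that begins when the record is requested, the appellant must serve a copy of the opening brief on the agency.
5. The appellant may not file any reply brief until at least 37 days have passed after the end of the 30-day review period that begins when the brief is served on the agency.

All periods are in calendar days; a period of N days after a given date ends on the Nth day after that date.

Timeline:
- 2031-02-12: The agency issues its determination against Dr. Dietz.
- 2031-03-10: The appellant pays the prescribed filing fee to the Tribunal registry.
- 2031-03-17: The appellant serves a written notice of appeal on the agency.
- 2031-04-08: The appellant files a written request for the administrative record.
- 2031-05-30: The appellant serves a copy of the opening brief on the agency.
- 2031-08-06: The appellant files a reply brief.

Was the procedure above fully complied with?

No

(1) due by 2031-02-12 + 21 days = 2031-03-05; 2031-03-10 misses that deadline by 5 days.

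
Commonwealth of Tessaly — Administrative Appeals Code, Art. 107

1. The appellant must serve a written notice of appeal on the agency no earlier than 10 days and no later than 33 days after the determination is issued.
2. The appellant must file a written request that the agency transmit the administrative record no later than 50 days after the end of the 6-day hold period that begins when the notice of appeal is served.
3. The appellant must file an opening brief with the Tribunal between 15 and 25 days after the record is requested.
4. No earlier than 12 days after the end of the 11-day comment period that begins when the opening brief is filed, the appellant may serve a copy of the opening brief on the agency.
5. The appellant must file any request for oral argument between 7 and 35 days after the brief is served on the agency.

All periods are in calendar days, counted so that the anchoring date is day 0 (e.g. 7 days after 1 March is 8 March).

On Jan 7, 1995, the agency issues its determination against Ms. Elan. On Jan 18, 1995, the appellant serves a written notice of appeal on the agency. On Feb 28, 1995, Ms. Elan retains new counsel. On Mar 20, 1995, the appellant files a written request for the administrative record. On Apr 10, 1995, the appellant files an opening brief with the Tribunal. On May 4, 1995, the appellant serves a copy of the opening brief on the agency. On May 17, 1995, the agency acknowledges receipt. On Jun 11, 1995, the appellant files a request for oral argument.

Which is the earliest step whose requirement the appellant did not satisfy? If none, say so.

(1) the permitted window runs from Jan 7, 1995 + 10 = Jan 17, 1995 to Jan 7, 1995 + 33 = Feb 9, 1995; done Jan 18, 1995 — within the window.
(2) due by Jan 24, 1995 + 50 days = Mar 15, 1995; not done until Mar 20, 1995, 5 days after the deadline.

Step 2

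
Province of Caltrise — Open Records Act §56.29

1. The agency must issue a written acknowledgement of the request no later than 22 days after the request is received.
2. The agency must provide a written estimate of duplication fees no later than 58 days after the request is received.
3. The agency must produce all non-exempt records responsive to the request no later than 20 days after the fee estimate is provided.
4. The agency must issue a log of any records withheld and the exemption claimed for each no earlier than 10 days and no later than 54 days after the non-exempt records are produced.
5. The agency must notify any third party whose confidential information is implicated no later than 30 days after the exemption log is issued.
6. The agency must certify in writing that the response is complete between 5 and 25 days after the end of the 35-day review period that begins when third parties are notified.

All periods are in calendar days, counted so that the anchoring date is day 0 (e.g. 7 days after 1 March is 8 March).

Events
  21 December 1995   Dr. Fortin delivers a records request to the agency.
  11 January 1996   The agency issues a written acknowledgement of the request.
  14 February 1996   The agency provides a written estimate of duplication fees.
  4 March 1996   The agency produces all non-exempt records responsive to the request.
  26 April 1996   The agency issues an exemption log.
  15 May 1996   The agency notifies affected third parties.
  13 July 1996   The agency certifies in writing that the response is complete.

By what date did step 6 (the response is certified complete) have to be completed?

14 July 1996

Third parties are notified on 15 May 1996; the 35-day review period therefore ends 19 June 1996, and step 6 runs from that date. The window is 5–25 days after 19 June 1996; it closes on 14 July 1996.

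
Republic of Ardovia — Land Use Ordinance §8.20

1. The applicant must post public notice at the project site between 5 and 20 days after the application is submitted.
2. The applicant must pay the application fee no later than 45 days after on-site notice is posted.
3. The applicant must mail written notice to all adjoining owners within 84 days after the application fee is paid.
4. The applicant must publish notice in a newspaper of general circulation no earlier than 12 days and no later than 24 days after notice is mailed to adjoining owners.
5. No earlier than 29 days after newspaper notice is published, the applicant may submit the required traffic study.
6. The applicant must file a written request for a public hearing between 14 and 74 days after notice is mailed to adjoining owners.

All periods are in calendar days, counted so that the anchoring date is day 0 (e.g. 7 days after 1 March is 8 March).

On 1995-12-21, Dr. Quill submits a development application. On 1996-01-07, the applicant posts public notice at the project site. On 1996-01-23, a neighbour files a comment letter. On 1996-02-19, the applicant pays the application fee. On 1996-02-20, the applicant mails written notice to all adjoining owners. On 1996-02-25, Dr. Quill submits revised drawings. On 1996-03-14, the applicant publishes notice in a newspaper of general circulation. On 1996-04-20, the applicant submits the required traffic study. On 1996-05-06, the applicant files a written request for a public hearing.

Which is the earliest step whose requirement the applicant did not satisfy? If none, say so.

Step 6

(1) the permitted window runs from 1995-12-21 + 5 = 1995-12-26 to 1995-12-21 + 20 = 1996-01-10; done 1996-01-07, which is between those dates.
(2) due by 1996-01-07 + 45 days = 1996-02-21; 1996-02-19 is within that limit.
(3) due by 1996-02-19 + 84 days = 1996-05-13; completed 1996-02-20, before the deadline.
(4) the permitted window runs from 1996-02-20 + 12 = 1996-03-03 to 1996-02-20 + 24 = 1996-03-15; done 1996-03-14, which is between those dates.
(5) permitted from 1996-03-14 + 29 days = 1996-04-12 onward; done 1996-04-20, after the minimum wait.
(6) the permitted window runs from 1996-02-20 + 14 = 1996-03-05 to 1996-02-20 + 74 = 1996-05-04; 1996-05-06 is 2 days past the end of the window.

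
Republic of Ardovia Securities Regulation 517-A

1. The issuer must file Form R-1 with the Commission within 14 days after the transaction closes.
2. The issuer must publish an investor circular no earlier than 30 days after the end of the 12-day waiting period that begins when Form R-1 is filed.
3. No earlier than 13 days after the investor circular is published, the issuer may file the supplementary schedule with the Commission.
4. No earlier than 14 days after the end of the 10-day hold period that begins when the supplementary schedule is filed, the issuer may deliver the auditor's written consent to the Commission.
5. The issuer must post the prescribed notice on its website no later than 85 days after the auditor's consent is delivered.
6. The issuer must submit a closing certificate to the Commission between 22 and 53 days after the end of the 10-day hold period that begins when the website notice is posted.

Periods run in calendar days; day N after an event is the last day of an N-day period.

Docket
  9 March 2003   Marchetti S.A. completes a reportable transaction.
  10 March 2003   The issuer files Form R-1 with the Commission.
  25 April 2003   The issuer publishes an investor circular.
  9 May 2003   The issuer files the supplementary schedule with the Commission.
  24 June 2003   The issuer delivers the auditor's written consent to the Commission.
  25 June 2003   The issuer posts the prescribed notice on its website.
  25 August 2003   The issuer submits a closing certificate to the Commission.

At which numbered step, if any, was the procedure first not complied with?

Step 1: 14 days after 9 March 2003 (when the transaction closes) is 23 March 2003; completed 10 March 2003, before the deadline.
Step 2: the earliest permitted date is 30 days after 22 March 2003 (end of the 12-day waiting period, which began when Form R-1 is filed on 10 March 2003), i.e. 21 April 2003; done 25 April 2003, after the minimum wait.
Step 3: the earliest permitted date is 13 days after 25 April 2003 (when the investor circular is published), i.e. 8 May 2003; done 9 May 2003, after the minimum wait.
Step 4: the earliest permitted date is 14 days after 19 May 2003 (end of the 10-day hold period, which began when the supplementary schedule is filed on 9 May 2003), i.e. 2 June 2003; 24 June 2003 is on or after that date.
Step 5: 85 days after 24 June 2003 (when the auditor's consent is delivered) is 17 September 2003; 25 June 2003 is within that limit.
Step 6: the window is 22–53 days after 5 July 2003 (end of the 10-day hold period, which began when the website notice is posted on 25 June 2003), so 27 July 2003 through 27 August 2003; done 25 August 2003 — within the window.

None — every step was satisfied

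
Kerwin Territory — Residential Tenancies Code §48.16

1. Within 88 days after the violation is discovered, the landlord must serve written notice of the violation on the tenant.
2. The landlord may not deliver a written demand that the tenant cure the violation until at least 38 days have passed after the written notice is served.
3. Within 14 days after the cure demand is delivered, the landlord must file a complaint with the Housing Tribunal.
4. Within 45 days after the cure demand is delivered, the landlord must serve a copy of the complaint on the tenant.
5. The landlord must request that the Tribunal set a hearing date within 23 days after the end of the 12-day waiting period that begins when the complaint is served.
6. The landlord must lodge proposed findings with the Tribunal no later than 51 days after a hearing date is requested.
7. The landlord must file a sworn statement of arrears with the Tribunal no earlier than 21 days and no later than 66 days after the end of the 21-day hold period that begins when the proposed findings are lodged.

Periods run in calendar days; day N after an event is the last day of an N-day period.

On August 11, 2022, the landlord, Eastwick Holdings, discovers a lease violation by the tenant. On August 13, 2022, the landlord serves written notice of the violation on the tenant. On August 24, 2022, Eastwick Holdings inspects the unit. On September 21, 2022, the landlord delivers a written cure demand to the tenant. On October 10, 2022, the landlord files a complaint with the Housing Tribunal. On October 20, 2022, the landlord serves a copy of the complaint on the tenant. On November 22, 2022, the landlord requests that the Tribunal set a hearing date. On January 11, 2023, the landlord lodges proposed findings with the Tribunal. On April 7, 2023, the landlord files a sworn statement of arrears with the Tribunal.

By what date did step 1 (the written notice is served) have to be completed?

Step 1 runs from August 11, 2022, when the violation is discovered. 88 days after August 11, 2022 is November 7, 2022.

November 7, 2022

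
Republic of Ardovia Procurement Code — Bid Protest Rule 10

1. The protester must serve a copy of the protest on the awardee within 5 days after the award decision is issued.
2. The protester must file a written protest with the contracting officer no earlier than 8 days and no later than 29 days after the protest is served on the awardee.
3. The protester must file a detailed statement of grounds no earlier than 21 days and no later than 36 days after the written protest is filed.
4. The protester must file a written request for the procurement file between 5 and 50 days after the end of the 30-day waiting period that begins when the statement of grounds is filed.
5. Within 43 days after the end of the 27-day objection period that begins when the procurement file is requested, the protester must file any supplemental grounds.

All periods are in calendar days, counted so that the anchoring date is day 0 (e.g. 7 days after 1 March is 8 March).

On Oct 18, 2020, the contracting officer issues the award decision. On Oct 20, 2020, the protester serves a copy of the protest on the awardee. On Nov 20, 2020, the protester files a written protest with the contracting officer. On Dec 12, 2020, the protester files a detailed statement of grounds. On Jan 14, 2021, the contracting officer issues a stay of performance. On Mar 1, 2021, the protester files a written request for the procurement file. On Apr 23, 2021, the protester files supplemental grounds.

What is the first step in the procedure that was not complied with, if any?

Step 2

(1) due by Oct 18, 2020 + 5 days = Oct 23, 2020; Oct 20, 2020 is within that limit.
(2) the permitted window runs from Oct 20, 2020 + 8 = Oct 28, 2020 to Oct 20, 2020 + 29 = Nov 18, 2020; Nov 20, 2020 is 2 days past the end of the window.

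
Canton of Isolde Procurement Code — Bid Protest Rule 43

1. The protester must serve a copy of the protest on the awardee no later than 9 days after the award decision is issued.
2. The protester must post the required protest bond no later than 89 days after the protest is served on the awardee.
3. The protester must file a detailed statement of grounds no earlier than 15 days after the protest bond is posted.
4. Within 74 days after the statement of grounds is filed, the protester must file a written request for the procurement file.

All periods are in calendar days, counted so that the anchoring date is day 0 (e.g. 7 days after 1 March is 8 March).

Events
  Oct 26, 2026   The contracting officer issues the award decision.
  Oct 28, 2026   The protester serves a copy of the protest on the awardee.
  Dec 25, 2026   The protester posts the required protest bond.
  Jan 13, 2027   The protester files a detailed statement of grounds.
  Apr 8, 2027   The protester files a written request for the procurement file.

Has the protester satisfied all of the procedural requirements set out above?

Step 1: 9 days after Oct 26, 2026 (when the award decision is issued) is Nov 4, 2026; completed Oct 28, 2026, before the deadline.
Step 2: 89 days after Oct 28, 2026 (when the protest is served on the awardee) is Jan 25, 2027; Dec 25, 2026 is within that limit.
Step 3: the earliest permitted date is 15 days after Dec 25, 2026 (when the protest bond is posted), i.e. Jan 9, 2027; Jan 13, 2027 is on or after that date.
Step 4: 74 days after Jan 13, 2027 (when the statement of grounds is filed) is Mar 28, 2027; not done until Apr 8, 2027, 11 days after the deadline.
The analysis stops there.

No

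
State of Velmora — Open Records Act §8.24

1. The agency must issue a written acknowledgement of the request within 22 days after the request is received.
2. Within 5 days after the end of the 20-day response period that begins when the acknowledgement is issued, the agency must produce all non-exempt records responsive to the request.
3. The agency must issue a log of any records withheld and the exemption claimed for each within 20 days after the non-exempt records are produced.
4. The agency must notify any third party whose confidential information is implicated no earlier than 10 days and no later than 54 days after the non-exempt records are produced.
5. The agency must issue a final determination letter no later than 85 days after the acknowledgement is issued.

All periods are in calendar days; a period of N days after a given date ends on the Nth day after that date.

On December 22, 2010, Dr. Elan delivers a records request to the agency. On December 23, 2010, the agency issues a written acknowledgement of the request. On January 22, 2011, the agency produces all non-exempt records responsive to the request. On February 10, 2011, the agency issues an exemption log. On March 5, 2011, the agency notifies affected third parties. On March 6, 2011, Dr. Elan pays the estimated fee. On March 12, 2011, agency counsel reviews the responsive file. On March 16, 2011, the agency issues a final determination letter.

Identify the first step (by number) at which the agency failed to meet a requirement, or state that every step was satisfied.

Step 2

Step 1 — counting 22 days from December 22, 2010 (when the request is received) gives a deadline of January 13, 2011; done December 23, 2010 — timely.
Step 2 — counting 5 days from January 12, 2011 (end of the 20-day response period, which began when the acknowledgement is issued on December 23, 2010) gives a deadline of January 17, 2011; done January 22, 2011 — 5 days late.
Later steps need not be reached.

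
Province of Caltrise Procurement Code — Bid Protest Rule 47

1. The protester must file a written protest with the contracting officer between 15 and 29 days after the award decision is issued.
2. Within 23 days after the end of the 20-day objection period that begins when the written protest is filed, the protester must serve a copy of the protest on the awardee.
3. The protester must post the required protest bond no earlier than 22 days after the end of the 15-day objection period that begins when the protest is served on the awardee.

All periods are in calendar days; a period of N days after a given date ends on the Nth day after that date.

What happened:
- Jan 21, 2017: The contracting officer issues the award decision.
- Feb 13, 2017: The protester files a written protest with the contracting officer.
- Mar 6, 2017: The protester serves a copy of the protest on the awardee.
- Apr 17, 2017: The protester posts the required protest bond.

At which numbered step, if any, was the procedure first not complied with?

Step 1: the window is 15–29 days after Jan 21, 2017 (when the award decision is issued), so Feb 5, 2017 through Feb 19, 2017; done Feb 13, 2017, which is between those dates.
Step 2: 23 days after Mar 5, 2017 (end of the 20-day objection period, which began when the written protest is filed on Feb 13, 2017) is Mar 28, 2017; done Mar 6, 2017 — timely.
Step 3: the earliest permitted date is 22 days after Mar 21, 2017 (end of the 15-day objection period, which began when the protest is served on the awardee on Mar 6, 2017), i.e. Apr 12, 2017; done Apr 17, 2017 — permitted.

None — every step was satisfied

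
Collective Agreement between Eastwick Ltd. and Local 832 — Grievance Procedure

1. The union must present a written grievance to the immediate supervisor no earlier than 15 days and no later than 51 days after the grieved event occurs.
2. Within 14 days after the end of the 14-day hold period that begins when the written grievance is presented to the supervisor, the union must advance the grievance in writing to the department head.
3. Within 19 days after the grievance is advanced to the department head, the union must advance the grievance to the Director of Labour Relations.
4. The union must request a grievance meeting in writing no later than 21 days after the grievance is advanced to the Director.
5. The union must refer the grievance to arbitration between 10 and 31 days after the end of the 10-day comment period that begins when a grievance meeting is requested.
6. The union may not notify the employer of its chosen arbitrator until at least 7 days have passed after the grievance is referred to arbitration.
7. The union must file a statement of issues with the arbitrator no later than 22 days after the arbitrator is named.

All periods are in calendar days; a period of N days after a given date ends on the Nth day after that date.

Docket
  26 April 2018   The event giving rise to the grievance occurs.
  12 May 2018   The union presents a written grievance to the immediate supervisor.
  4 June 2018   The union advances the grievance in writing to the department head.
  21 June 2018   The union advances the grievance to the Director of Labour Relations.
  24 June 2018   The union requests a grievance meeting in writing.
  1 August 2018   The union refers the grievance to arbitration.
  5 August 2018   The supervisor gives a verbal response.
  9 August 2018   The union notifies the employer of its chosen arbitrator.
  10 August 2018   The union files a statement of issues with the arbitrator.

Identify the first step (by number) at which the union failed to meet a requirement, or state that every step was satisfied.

Step 1: the window is 15–51 days after 26 April 2018 (when the grieved event occurs), so 11 May 2018 through 16 June 2018; done 12 May 2018, which is between those dates.
Step 2: 14 days after 26 May 2018 (end of the 14-day hold period, which began when the written grievance is presented to the supervisor on 12 May 2018) is 9 June 2018; 4 June 2018 is within that limit.
Step 3: 19 days after 4 June 2018 (when the grievance is advanced to the department head) is 23 June 2018; done 21 June 2018 — timely.
Step 4: 21 days after 21 June 2018 (when the grievance is advanced to the Director) is 12 July 2018; 24 June 2018 is within that limit.
Step 5: the window is 10–31 days after 4 July 2018 (end of the 10-day comment period, which began when a grievance meeting is requested on 24 June 2018), so 14 July 2018 through 4 August 2018; done 1 August 2018, which is between those dates.
Step 6: the earliest permitted date is 7 days after 1 August 2018 (when the grievance is referred to arbitration), i.e. 8 August 2018; 9 August 2018 is on or after that date.
Step 7: 22 days after 9 August 2018 (when the arbitrator is named) is 31 August 2018; completed 10 August 2018, before the deadline.

None — every step was satisfied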